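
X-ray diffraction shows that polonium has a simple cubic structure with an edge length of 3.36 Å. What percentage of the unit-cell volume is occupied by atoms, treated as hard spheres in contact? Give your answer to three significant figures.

52.4%

In a simple cubic lattice atoms touch along the cell edge, so a = 2r, so r = 0.5000a = 1.680 Å.
Packing fraction = Z·(4/3)πr³ / a³ = 1 × (4/3)π × (1.680)³ / (3.36)³ = 0.5236 = 52.4%.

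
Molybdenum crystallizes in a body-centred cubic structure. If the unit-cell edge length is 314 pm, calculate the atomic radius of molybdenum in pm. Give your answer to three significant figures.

In a BCC lattice, atoms touch along the body diagonal, so √3·a = 4r.
r = √3·a/4 = 1.7321 × 314 / 4 = 136 pm.

136 pm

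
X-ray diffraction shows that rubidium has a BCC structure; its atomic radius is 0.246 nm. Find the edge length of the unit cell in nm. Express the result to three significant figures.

In a BCC lattice, atoms touch along the body diagonal, so √3·a = 4r.
a = 4r/√3 = 4 × 0.246 / 1.7321 = 0.568 nm.

0.568 nm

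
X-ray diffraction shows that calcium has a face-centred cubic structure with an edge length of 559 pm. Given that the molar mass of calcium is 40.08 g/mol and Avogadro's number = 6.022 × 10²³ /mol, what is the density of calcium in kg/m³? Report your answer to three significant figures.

1520 kg/m³

An FCC unit cell contains Z = 4 atoms.
Cell volume: a³ = (559 pm)³ = (5.590 × 10^-8 cm)³ = 1.747 × 10^-22 cm³.
ρ = Z·M/(N_A·a³) = 4 × 40.08 / (6.022 × 10²³ × 1.747 × 10^-22) = 1.524 g/cm³ = 1520 kg/m³.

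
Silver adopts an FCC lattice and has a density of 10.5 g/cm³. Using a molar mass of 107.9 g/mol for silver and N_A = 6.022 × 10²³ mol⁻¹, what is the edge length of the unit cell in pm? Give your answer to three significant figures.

409 pm

With Z = 4 atoms per FCC cell, a³ = Z·M/(N_A·ρ) = 4 × 107.9 / (6.022 × 10²³ × 10.50 g/cm³) = 6.826 × 10^-23 cm³.
a = (6.826 × 10^-23)^(1/3) = 4.087 × 10^-8 cm = 409 pm.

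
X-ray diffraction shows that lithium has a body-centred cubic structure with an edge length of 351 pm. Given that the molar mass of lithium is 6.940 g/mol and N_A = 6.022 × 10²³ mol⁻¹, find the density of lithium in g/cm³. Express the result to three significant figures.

A BCC unit cell contains Z = 2 atoms.
Cell volume: a³ = (351 pm)³ = (3.510 × 10^-8 cm)³ = 4.324 × 10^-23 cm³.
ρ = Z·M/(N_A·a³) = 2 × 6.940 / (6.022 × 10²³ × 4.324 × 10^-23) = 0.5330 g/cm³.

0.533 g/cm³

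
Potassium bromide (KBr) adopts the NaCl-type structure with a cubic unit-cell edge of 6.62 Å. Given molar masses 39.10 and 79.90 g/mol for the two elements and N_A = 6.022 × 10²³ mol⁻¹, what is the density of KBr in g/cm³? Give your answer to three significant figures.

2.72 g/cm³

The NaCl-type structure contains Z = 4 formula units per cell; M(KBr) = 39.10 + 79.90 = 119.0 g/mol.
a³ = (6.620 × 10^-8 cm)³ = 2.901 × 10^-22 cm³.
ρ = 4 × 119.0 / (6.022 × 10²³ × 2.901 × 10^-22) = 2.725 g/cm³.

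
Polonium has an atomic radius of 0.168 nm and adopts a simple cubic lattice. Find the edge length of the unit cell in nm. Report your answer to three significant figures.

0.336 nm

In a simple cubic lattice, atoms touch along the cell edge, so a = 2r.
a = 2r = 2 × 0.168 = 0.336 nm.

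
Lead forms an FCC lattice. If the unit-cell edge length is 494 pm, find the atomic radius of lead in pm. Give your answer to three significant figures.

In an FCC lattice, atoms touch along the face diagonal, so √2·a = 4r.
r = √2·a/4 = 1.4142 × 494 / 4 = 175 pm.

175 pm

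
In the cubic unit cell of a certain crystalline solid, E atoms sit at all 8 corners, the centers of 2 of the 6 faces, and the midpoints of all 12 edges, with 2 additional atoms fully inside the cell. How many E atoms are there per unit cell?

Corner atoms are shared by 8 cells (1/8 each), face atoms by 2 (1/2 each), edge atoms by 4 (1/4 each), interior atoms are unshared.
Net atoms = 8 × 1/8 + 2 × 1/2 + 12 × 1/4 + 2 = 1 + 1 + 3 + 2 = 7.

7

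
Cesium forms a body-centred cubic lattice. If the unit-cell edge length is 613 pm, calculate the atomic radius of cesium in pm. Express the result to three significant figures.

265 pm

In a BCC lattice, atoms touch along the body diagonal, so √3·a = 4r.
r = √3·a/4 = 1.7321 × 613 / 4 = 265 pm.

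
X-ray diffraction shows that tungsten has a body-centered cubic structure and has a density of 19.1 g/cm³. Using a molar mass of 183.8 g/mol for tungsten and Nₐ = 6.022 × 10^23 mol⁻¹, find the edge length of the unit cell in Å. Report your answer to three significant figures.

3.17 Å

With Z = 2 atoms per BCC cell, a³ = Z·M/(N_A·ρ) = 2 × 183.8 / (6.022 × 10²³ × 19.10 g/cm³) = 3.196 × 10^-23 cm³.
a = (3.196 × 10^-23)^(1/3) = 3.173 × 10^-8 cm = 3.17 Å.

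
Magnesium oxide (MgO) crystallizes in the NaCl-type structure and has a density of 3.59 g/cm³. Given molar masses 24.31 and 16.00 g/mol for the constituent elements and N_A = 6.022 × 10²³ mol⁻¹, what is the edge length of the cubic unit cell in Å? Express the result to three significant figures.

4.21 Å

M(MgO) = 40.31 g/mol; Z = 4 formula units per cell.
a³ = Z·M/(N_A·ρ) = 4 × 40.31 / (6.022 × 10²³ × 3.59) = 7.458 × 10^-23 cm³, so a = 4.209 × 10^-8 cm = 4.21 Å.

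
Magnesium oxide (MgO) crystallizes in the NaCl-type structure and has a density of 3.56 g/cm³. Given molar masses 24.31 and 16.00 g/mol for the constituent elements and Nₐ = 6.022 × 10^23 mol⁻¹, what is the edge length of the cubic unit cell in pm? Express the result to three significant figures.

422 pm

M(MgO) = 40.31 g/mol; Z = 4 formula units per cell.
a³ = Z·M/(N_A·ρ) = 4 × 40.31 / (6.022 × 10²³ × 3.56) = 7.521 × 10^-23 cm³, so a = 4.221 × 10^-8 cm = 422 pm.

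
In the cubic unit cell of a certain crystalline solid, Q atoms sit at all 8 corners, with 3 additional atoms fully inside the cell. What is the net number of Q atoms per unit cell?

4

Corner atoms are shared by 8 cells (1/8 each), interior atoms are unshared.
Net atoms = 8 × 1/8 + 3 = 1 + 3 = 4.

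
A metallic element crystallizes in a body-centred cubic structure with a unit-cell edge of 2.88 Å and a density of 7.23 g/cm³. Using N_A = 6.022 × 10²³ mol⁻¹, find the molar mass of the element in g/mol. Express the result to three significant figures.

52.0 g/mol

A BCC cell has Z = 2 atoms; a = 2.880 × 10^-8 cm.
M = ρ·N_A·a³/Z = 7.23 × 6.022 × 10²³ × 2.389 × 10^-23 / 2 = 52.0 g/mol.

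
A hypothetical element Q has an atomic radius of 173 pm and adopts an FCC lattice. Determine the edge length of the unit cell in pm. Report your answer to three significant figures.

489 pm

In an FCC lattice, atoms touch along the face diagonal, so √2·a = 4r.
a = 4r/√2 = 4 × 173 / 1.4142 = 489 pm.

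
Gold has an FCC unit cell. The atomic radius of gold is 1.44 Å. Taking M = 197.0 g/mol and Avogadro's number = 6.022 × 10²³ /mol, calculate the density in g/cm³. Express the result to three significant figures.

In an FCC lattice, atoms touch along the face diagonal, so √2·a = 4r, giving a = 4.073 Å = 4.073 × 10^-8 cm.
With Z = 4, ρ = Z·M/(N_A·a³) = 4 × 197.0 / (6.022 × 10²³ × 6.757 × 10^-23) = 19.37 g/cm³.

19.4 g/cm³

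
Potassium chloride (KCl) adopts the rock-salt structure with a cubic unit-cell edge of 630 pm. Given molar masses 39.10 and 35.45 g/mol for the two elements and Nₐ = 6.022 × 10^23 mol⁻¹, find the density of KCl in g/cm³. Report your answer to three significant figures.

The rock-salt structure contains Z = 4 formula units per cell; M(KCl) = 39.10 + 35.45 = 74.55 g/mol.
a³ = (6.300 × 10^-8 cm)³ = 2.500 × 10^-22 cm³.
ρ = 4 × 74.55 / (6.022 × 10²³ × 2.500 × 10^-22) = 1.980 g/cm³.

1.98 g/cm³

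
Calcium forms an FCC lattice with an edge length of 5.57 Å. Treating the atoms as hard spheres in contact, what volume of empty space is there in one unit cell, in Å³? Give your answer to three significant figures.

44.8 Å³

In an FCC lattice atoms touch along the face diagonal, so √2·a = 4r, so r = 0.3536a = 1.969 Å.
V_cell = a³ = 172.8 Å³; V_atoms = 4 × (4/3)πr³ = 128.0 Å³.
Empty space = 172.8 − 128.0 = 44.8 Å³.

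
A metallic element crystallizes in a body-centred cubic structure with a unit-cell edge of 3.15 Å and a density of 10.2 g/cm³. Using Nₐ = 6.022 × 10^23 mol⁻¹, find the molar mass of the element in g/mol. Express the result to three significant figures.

A BCC cell has Z = 2 atoms; a = 3.150 × 10^-8 cm.
M = ρ·N_A·a³/Z = 10.2 × 6.022 × 10²³ × 3.126 × 10^-23 / 2 = 96.0 g/mol.

96.0 g/mol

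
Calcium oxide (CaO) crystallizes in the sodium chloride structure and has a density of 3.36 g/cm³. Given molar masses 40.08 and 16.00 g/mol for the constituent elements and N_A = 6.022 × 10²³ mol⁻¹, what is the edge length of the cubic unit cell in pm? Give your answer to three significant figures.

480 pm

M(CaO) = 56.08 g/mol; Z = 4 formula units per cell.
a³ = Z·M/(N_A·ρ) = 4 × 56.08 / (6.022 × 10²³ × 3.36) = 1.109 × 10^-22 cm³, so a = 4.804 × 10^-8 cm = 480 pm.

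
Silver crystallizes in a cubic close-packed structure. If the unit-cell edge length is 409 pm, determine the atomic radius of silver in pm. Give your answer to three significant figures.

145 pm

In an FCC lattice, atoms touch along the face diagonal, so √2·a = 4r.
r = √2·a/4 = 1.4142 × 409 / 4 = 145 pm.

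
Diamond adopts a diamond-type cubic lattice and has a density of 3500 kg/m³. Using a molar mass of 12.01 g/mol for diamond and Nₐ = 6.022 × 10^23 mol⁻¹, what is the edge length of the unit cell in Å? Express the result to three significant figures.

3.57 Å

With Z = 8 atoms per diamond cubic cell, a³ = Z·M/(N_A·ρ) = 8 × 12.01 / (6.022 × 10²³ × 3.500 g/cm³) = 4.559 × 10^-23 cm³.
a = (4.559 × 10^-23)^(1/3) = 3.572 × 10^-8 cm = 3.57 Å.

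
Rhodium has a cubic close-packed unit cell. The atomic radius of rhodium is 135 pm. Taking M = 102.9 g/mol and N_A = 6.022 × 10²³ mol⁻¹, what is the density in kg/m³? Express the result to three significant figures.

12300 kg/m³

In an FCC lattice, atoms touch along the face diagonal, so √2·a = 4r, giving a = 381.8 pm = 3.818 × 10^-8 cm.
With Z = 4, ρ = Z·M/(N_A·a³) = 4 × 102.9 / (6.022 × 10²³ × 5.567 × 10^-23) = 12.28 g/cm³ = 12300 kg/m³.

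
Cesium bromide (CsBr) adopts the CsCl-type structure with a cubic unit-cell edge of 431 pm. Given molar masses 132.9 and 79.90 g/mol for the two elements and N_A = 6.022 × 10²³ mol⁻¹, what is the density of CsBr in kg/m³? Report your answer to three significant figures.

The CsCl-type structure contains Z = 1 formula unit per cell; M(CsBr) = 132.9 + 79.90 = 212.8 g/mol.
a³ = (4.310 × 10^-8 cm)³ = 8.006 × 10^-23 cm³.
ρ = 1 × 212.8 / (6.022 × 10²³ × 8.006 × 10^-23) = 4.414 g/cm³ = 4410 kg/m³.

4410 kg/m³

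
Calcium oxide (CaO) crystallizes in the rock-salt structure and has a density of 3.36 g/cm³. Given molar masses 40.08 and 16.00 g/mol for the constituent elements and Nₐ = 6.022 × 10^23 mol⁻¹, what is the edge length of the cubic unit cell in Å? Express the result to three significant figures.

M(CaO) = 56.08 g/mol; Z = 4 formula units per cell.
a³ = Z·M/(N_A·ρ) = 4 × 56.08 / (6.022 × 10²³ × 3.36) = 1.109 × 10^-22 cm³, so a = 4.804 × 10^-8 cm = 4.80 Å.

4.80 Å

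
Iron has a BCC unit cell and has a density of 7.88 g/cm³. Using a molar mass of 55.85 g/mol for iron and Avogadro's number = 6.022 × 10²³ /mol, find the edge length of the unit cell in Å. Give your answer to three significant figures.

2.87 Å

With Z = 2 atoms per BCC cell, a³ = Z·M/(N_A·ρ) = 2 × 55.85 / (6.022 × 10²³ × 7.880 g/cm³) = 2.354 × 10^-23 cm³.
a = (2.354 × 10^-23)^(1/3) = 2.866 × 10^-8 cm = 2.87 Å.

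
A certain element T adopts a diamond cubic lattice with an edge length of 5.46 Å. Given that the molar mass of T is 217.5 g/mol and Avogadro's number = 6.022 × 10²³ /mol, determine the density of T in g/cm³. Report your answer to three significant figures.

17.8 g/cm³

A diamond cubic unit cell contains Z = 8 atoms.
Cell volume: a³ = (5.46 Å)³ = (5.460 × 10^-8 cm)³ = 1.628 × 10^-22 cm³.
ρ = Z·M/(N_A·a³) = 8 × 217.5 / (6.022 × 10²³ × 1.628 × 10^-22) = 17.75 g/cm³.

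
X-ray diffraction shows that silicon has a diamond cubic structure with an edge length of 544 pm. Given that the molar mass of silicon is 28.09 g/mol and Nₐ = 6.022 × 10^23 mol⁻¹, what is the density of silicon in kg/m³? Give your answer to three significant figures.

A diamond cubic unit cell contains Z = 8 atoms.
Cell volume: a³ = (544 pm)³ = (5.440 × 10^-8 cm)³ = 1.610 × 10^-22 cm³.
ρ = Z·M/(N_A·a³) = 8 × 28.09 / (6.022 × 10²³ × 1.610 × 10^-22) = 2.318 g/cm³ = 2320 kg/m³.

2320 kg/m³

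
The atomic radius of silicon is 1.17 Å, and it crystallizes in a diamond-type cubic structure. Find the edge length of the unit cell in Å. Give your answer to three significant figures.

In a diamond cubic lattice, nearest neighbors lie along the body diagonal with √3·a = 8r.
a = 8r/√3 = 8 × 1.17 / 1.7321 = 5.40 Å.

5.40 Å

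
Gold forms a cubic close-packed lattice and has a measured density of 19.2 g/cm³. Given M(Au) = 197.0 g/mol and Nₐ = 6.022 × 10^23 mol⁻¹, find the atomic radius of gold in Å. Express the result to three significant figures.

1.44 Å

For an FCC cell (Z = 4), a³ = Z·M/(N_A·ρ) = 4 × 197.0 / (6.022 × 10²³ × 19.20) = 6.815 × 10^-23 cm³, so a = 4.085 × 10^-8 cm = 4.085 Å.
Atoms touch along the face diagonal, so √2·a = 4r, so r = 0.3536 × a = 1.44 Å.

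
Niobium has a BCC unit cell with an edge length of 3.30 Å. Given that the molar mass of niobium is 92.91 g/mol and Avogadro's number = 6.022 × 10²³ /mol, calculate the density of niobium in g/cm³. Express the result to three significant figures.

8.59 g/cm³

A BCC unit cell contains Z = 2 atoms.
Cell volume: a³ = (3.30 Å)³ = (3.300 × 10^-8 cm)³ = 3.594 × 10^-23 cm³.
ρ = Z·M/(N_A·a³) = 2 × 92.91 / (6.022 × 10²³ × 3.594 × 10^-23) = 8.586 g/cm³.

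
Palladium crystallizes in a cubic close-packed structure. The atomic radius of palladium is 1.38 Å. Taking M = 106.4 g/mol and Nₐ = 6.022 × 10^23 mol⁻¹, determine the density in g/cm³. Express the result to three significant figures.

11.9 g/cm³

In an FCC lattice, atoms touch along the face diagonal, so √2·a = 4r, giving a = 3.903 Å = 3.903 × 10^-8 cm.
With Z = 4, ρ = Z·M/(N_A·a³) = 4 × 106.4 / (6.022 × 10²³ × 5.947 × 10^-23) = 11.88 g/cm³.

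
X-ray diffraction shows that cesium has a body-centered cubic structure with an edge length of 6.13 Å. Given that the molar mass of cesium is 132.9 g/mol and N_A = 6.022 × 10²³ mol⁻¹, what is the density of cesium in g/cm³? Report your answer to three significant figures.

1.92 g/cm³

A BCC unit cell contains Z = 2 atoms.
Cell volume: a³ = (6.13 Å)³ = (6.130 × 10^-8 cm)³ = 2.303 × 10^-22 cm³.
ρ = Z·M/(N_A·a³) = 2 × 132.9 / (6.022 × 10²³ × 2.303 × 10^-22) = 1.916 g/cm³.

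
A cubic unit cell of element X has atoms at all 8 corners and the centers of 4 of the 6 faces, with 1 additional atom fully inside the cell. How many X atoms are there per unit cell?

Corner atoms are shared by 8 cells (1/8 each), face atoms by 2 (1/2 each), interior atoms are unshared.
Net atoms = 8 × 1/8 + 4 × 1/2 + 1 = 1 + 2 + 1 = 4.

4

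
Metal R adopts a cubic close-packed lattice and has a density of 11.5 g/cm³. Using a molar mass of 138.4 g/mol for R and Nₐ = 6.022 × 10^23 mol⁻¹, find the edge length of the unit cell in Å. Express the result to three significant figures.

With Z = 4 atoms per FCC cell, a³ = Z·M/(N_A·ρ) = 4 × 138.4 / (6.022 × 10²³ × 11.50 g/cm³) = 7.994 × 10^-23 cm³.
a = (7.994 × 10^-23)^(1/3) = 4.308 × 10^-8 cm = 4.31 Å.

4.31 Å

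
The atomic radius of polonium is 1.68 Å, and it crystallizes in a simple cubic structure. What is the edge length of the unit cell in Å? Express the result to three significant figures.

In a simple cubic lattice, atoms touch along the cell edge, so a = 2r.
a = 2r = 2 × 1.68 = 3.36 Å.

3.36 Å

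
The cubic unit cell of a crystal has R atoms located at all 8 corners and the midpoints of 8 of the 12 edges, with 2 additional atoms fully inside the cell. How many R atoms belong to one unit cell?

5

Corner atoms are shared by 8 cells (1/8 each), edge atoms by 4 (1/4 each), interior atoms are unshared.
Net atoms = 8 × 1/8 + 8 × 1/4 + 2 = 1 + 2 + 2 = 5.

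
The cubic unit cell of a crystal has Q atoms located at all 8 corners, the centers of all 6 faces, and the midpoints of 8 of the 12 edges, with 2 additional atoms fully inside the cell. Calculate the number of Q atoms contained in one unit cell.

8

Corner atoms are shared by 8 cells (1/8 each), face atoms by 2 (1/2 each), edge atoms by 4 (1/4 each), interior atoms are unshared.
Net atoms = 8 × 1/8 + 6 × 1/2 + 8 × 1/4 + 2 = 1 + 3 + 2 + 2 = 8.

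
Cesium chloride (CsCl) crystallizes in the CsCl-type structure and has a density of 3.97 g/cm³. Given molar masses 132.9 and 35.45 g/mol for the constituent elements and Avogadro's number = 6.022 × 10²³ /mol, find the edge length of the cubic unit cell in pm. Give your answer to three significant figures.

413 pm

M(CsCl) = 168.35 g/mol; Z = 1 formula unit per cell.
a³ = Z·M/(N_A·ρ) = 1 × 168.35 / (6.022 × 10²³ × 3.97) = 7.042 × 10^-23 cm³, so a = 4.129 × 10^-8 cm = 413 pm.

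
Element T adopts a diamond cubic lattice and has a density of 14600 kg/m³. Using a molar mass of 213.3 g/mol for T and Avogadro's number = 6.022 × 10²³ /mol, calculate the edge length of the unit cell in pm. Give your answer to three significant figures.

579 pm

With Z = 8 atoms per diamond cubic cell, a³ = Z·M/(N_A·ρ) = 8 × 213.3 / (6.022 × 10²³ × 14.60 g/cm³) = 1.941 × 10^-22 cm³.
a = (1.941 × 10^-22)^(1/3) = 5.790 × 10^-8 cm = 579 pm.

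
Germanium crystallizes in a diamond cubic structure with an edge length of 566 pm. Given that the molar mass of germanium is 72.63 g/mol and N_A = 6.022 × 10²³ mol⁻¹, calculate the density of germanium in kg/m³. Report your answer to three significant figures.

A diamond cubic unit cell contains Z = 8 atoms.
Cell volume: a³ = (566 pm)³ = (5.660 × 10^-8 cm)³ = 1.813 × 10^-22 cm³.
ρ = Z·M/(N_A·a³) = 8 × 72.63 / (6.022 × 10²³ × 1.813 × 10^-22) = 5.321 g/cm³ = 5320 kg/m³.

5320 kg/m³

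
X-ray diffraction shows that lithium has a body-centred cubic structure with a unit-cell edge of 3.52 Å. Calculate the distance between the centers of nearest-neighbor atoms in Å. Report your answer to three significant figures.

In a BCC structure, atoms touch along the body diagonal, so √3·a = 4r; the nearest-neighbor distance equals 2r = 0.8660·a.
d = 0.8660 × 3.52 = 3.05 Å.

3.05 Å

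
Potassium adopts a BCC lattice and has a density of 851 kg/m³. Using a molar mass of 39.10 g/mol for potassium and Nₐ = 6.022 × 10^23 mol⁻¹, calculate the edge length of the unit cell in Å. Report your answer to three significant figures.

With Z = 2 atoms per BCC cell, a³ = Z·M/(N_A·ρ) = 2 × 39.10 / (6.022 × 10²³ × 0.8510 g/cm³) = 1.526 × 10^-22 cm³.
a = (1.526 × 10^-22)^(1/3) = 5.344 × 10^-8 cm = 5.34 Å.

5.34 Å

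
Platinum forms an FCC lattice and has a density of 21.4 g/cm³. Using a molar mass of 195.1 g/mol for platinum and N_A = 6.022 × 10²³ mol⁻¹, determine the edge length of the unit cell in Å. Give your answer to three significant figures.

With Z = 4 atoms per FCC cell, a³ = Z·M/(N_A·ρ) = 4 × 195.1 / (6.022 × 10²³ × 21.40 g/cm³) = 6.056 × 10^-23 cm³.
a = (6.056 × 10^-23)^(1/3) = 3.927 × 10^-8 cm = 3.93 Å.

3.93 Å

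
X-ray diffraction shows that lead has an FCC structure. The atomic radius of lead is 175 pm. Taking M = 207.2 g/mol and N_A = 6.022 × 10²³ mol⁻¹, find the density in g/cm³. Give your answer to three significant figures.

In an FCC lattice, atoms touch along the face diagonal, so √2·a = 4r, giving a = 495.0 pm = 4.950 × 10^-8 cm.
With Z = 4, ρ = Z·M/(N_A·a³) = 4 × 207.2 / (6.022 × 10²³ × 1.213 × 10^-22) = 11.35 g/cm³.

11.3 g/cm³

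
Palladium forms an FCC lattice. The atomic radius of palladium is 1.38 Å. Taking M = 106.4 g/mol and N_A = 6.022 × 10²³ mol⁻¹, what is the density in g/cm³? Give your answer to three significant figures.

In an FCC lattice, atoms touch along the face diagonal, so √2·a = 4r, giving a = 3.903 Å = 3.903 × 10^-8 cm.
With Z = 4, ρ = Z·M/(N_A·a³) = 4 × 106.4 / (6.022 × 10²³ × 5.947 × 10^-23) = 11.88 g/cm³.

11.9 g/cm³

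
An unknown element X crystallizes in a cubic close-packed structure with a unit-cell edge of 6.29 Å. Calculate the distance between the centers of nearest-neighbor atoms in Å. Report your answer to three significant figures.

In an FCC structure, atoms touch along the face diagonal, so √2·a = 4r; the nearest-neighbor distance equals 2r = 0.7071·a.
d = 0.7071 × 6.29 = 4.45 Å.

4.45 Å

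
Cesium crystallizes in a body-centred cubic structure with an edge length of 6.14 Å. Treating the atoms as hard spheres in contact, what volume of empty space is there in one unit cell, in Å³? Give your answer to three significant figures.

74.0 Å³

In a BCC lattice atoms touch along the body diagonal, so √3·a = 4r, so r = 0.4330a = 2.659 Å.
V_cell = a³ = 231.5 Å³; V_atoms = 2 × (4/3)πr³ = 157.4 Å³.
Empty space = 231.5 − 157.4 = 74.0 Å³.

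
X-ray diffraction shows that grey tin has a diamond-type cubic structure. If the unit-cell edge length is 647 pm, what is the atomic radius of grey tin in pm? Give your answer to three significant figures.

In a diamond cubic lattice, nearest neighbors lie along the body diagonal with √3·a = 8r.
r = √3·a/8 = 1.7321 × 647 / 8 = 140 pm.

140 pm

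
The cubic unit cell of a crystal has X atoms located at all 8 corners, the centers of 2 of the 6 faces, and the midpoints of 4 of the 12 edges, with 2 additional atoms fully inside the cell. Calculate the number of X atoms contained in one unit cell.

Corner atoms are shared by 8 cells (1/8 each), face atoms by 2 (1/2 each), edge atoms by 4 (1/4 each), interior atoms are unshared.
Net atoms = 8 × 1/8 + 2 × 1/2 + 4 × 1/4 + 2 = 1 + 1 + 1 + 2 = 5.

5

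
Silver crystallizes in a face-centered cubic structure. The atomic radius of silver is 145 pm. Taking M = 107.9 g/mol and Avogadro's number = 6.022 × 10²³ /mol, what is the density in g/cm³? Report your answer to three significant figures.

10.4 g/cm³

In an FCC lattice, atoms touch along the face diagonal, so √2·a = 4r, giving a = 410.1 pm = 4.101 × 10^-8 cm.
With Z = 4, ρ = Z·M/(N_A·a³) = 4 × 107.9 / (6.022 × 10²³ × 6.898 × 10^-23) = 10.39 g/cm³.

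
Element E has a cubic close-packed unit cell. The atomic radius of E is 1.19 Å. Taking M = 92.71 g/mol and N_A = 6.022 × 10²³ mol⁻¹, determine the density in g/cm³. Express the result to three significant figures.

16.1 g/cm³

In an FCC lattice, atoms touch along the face diagonal, so √2·a = 4r, giving a = 3.366 Å = 3.366 × 10^-8 cm.
With Z = 4, ρ = Z·M/(N_A·a³) = 4 × 92.71 / (6.022 × 10²³ × 3.813 × 10^-23) = 16.15 g/cm³.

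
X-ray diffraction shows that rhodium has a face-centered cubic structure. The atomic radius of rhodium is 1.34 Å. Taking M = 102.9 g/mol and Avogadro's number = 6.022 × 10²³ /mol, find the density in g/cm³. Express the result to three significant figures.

12.6 g/cm³

In an FCC lattice, atoms touch along the face diagonal, so √2·a = 4r, giving a = 3.790 Å = 3.790 × 10^-8 cm.
With Z = 4, ρ = Z·M/(N_A·a³) = 4 × 102.9 / (6.022 × 10²³ × 5.444 × 10^-23) = 12.55 g/cm³.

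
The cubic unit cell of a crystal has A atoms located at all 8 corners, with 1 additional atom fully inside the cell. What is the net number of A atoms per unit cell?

2

Corner atoms are shared by 8 cells (1/8 each), interior atoms are unshared.
Net atoms = 8 × 1/8 + 1 = 1 + 1 = 2.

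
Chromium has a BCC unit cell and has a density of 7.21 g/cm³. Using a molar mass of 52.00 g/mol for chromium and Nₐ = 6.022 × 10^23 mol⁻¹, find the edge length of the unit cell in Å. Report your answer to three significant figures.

With Z = 2 atoms per BCC cell, a³ = Z·M/(N_A·ρ) = 2 × 52.00 / (6.022 × 10²³ × 7.210 g/cm³) = 2.395 × 10^-23 cm³.
a = (2.395 × 10^-23)^(1/3) = 2.883 × 10^-8 cm = 2.88 Å.

2.88 Å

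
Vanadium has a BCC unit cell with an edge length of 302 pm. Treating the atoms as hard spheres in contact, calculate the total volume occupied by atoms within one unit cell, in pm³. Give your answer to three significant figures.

1.87 × 10^7 pm³

In a BCC lattice atoms touch along the body diagonal, so √3·a = 4r, so r = 0.4330a = 130.8 pm.
V_atoms = Z × (4/3)πr³ = 2 × (4/3)π × (130.8)³ = 1.87 × 10^7 pm³.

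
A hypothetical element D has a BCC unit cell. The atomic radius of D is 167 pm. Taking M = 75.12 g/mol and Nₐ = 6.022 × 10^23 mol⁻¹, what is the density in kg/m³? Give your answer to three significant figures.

4350 kg/m³

In a BCC lattice, atoms touch along the body diagonal, so √3·a = 4r, giving a = 385.7 pm = 3.857 × 10^-8 cm.
With Z = 2, ρ = Z·M/(N_A·a³) = 2 × 75.12 / (6.022 × 10²³ × 5.737 × 10^-23) = 4.349 g/cm³ = 4350 kg/m³.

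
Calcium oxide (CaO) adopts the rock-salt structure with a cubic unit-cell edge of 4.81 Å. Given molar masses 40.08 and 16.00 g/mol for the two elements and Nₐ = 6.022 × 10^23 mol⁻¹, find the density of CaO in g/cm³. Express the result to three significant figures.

3.35 g/cm³

The rock-salt structure contains Z = 4 formula units per cell; M(CaO) = 40.08 + 16.00 = 56.08 g/mol.
a³ = (4.810 × 10^-8 cm)³ = 1.113 × 10^-22 cm³.
ρ = 4 × 56.08 / (6.022 × 10²³ × 1.113 × 10^-22) = 3.347 g/cm³.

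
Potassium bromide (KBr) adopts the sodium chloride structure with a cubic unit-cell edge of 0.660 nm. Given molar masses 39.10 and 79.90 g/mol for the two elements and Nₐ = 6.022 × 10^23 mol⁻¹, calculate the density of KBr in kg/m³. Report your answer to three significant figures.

The sodium chloride structure contains Z = 4 formula units per cell; M(KBr) = 39.10 + 79.90 = 119.0 g/mol.
a³ = (6.600 × 10^-8 cm)³ = 2.875 × 10^-22 cm³.
ρ = 4 × 119.0 / (6.022 × 10²³ × 2.875 × 10^-22) = 2.749 g/cm³ = 2750 kg/m³.

2750 kg/m³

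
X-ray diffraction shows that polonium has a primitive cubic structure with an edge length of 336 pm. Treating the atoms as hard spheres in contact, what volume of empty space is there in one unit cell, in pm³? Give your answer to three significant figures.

1.81 × 10^7 pm³

In a simple cubic lattice atoms touch along the cell edge, so a = 2r, so r = 0.5000a = 168.0 pm.
V_cell = a³ = 3.793 × 10^7 pm³; V_atoms = 1 × (4/3)πr³ = 1.986 × 10^7 pm³.
Empty space = 3.793 × 10^7 − 1.986 × 10^7 = 1.81 × 10^7 pm³.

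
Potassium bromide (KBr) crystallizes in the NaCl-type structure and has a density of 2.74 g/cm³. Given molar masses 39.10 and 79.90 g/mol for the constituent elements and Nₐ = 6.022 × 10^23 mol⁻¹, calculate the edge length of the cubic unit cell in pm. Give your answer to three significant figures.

661 pm

M(KBr) = 119.0 g/mol; Z = 4 formula units per cell.
a³ = Z·M/(N_A·ρ) = 4 × 119.0 / (6.022 × 10²³ × 2.74) = 2.885 × 10^-22 cm³, so a = 6.608 × 10^-8 cm = 661 pm.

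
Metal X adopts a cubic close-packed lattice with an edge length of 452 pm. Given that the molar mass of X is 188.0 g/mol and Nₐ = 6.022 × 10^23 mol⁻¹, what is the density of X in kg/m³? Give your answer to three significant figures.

13500 kg/m³

An FCC unit cell contains Z = 4 atoms.
Cell volume: a³ = (452 pm)³ = (4.520 × 10^-8 cm)³ = 9.235 × 10^-23 cm³.
ρ = Z·M/(N_A·a³) = 4 × 188.0 / (6.022 × 10²³ × 9.235 × 10^-23) = 13.52 g/cm³ = 13500 kg/m³.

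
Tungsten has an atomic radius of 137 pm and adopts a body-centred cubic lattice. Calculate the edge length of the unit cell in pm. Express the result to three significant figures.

In a BCC lattice, atoms touch along the body diagonal, so √3·a = 4r.
a = 4r/√3 = 4 × 137 / 1.7321 = 316 pm.

316 pm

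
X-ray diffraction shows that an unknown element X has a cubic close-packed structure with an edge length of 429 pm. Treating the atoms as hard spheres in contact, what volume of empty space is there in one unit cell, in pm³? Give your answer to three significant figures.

2.05 × 10^7 pm³

In an FCC lattice atoms touch along the face diagonal, so √2·a = 4r, so r = 0.3536a = 151.7 pm.
V_cell = a³ = 7.895 × 10^7 pm³; V_atoms = 4 × (4/3)πr³ = 5.846 × 10^7 pm³.
Empty space = 7.895 × 10^7 − 5.846 × 10^7 = 2.05 × 10^7 pm³.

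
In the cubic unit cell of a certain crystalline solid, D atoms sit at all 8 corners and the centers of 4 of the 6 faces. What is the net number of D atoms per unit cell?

Corner atoms are shared by 8 cells (1/8 each), face atoms by 2 (1/2 each).
Net atoms = 8 × 1/8 + 4 × 1/2 = 1 + 2 = 3.

3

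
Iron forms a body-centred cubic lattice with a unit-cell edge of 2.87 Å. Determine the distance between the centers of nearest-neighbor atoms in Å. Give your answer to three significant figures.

In a BCC structure, atoms touch along the body diagonal, so √3·a = 4r; the nearest-neighbor distance equals 2r = 0.8660·a.
d = 0.8660 × 2.87 = 2.49 Å.

2.49 Å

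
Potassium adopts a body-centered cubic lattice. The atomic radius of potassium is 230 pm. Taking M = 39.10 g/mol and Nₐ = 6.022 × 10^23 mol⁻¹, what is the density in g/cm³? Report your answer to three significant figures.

In a BCC lattice, atoms touch along the body diagonal, so √3·a = 4r, giving a = 531.2 pm = 5.312 × 10^-8 cm.
With Z = 2, ρ = Z·M/(N_A·a³) = 2 × 39.10 / (6.022 × 10²³ × 1.499 × 10^-22) = 0.8665 g/cm³.

0.867 g/cm³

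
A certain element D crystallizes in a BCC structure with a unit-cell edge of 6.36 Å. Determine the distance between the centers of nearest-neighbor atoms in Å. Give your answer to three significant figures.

In a BCC structure, atoms touch along the body diagonal, so √3·a = 4r; the nearest-neighbor distance equals 2r = 0.8660·a.
d = 0.8660 × 6.36 = 5.51 Å.

5.51 Å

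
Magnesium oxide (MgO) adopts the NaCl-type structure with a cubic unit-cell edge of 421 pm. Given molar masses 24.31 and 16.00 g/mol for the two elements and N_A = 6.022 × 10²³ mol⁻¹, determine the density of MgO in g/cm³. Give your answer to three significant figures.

The NaCl-type structure contains Z = 4 formula units per cell; M(MgO) = 24.31 + 16.00 = 40.31 g/mol.
a³ = (4.210 × 10^-8 cm)³ = 7.462 × 10^-23 cm³.
ρ = 4 × 40.31 / (6.022 × 10²³ × 7.462 × 10^-23) = 3.588 g/cm³.

3.59 g/cm³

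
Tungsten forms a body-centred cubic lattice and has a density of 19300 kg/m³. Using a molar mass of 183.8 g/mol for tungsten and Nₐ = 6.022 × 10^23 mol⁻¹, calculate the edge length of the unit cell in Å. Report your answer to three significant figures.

With Z = 2 atoms per BCC cell, a³ = Z·M/(N_A·ρ) = 2 × 183.8 / (6.022 × 10²³ × 19.30 g/cm³) = 3.163 × 10^-23 cm³.
a = (3.163 × 10^-23)^(1/3) = 3.162 × 10^-8 cm = 3.16 Å.

3.16 Å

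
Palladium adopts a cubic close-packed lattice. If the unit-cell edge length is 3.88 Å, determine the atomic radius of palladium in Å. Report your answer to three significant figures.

1.37 Å

In an FCC lattice, atoms touch along the face diagonal, so √2·a = 4r.
r = √2·a/4 = 1.4142 × 3.88 / 4 = 1.37 Å.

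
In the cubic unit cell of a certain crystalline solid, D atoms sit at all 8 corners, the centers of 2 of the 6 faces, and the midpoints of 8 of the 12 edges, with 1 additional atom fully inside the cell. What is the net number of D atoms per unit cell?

5

Corner atoms are shared by 8 cells (1/8 each), face atoms by 2 (1/2 each), edge atoms by 4 (1/4 each), interior atoms are unshared.
Net atoms = 8 × 1/8 + 2 × 1/2 + 8 × 1/4 + 1 = 1 + 1 + 2 + 1 = 5.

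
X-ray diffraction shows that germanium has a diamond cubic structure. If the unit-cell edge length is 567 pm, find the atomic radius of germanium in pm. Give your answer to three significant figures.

In a diamond cubic lattice, nearest neighbors lie along the body diagonal with √3·a = 8r.
r = √3·a/8 = 1.7321 × 567 / 8 = 123 pm.

123 pm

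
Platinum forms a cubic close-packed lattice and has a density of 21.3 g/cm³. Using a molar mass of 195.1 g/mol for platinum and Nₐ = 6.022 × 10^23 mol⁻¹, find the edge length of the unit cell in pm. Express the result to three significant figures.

With Z = 4 atoms per FCC cell, a³ = Z·M/(N_A·ρ) = 4 × 195.1 / (6.022 × 10²³ × 21.30 g/cm³) = 6.084 × 10^-23 cm³.
a = (6.084 × 10^-23)^(1/3) = 3.933 × 10^-8 cm = 393 pm.

393 pm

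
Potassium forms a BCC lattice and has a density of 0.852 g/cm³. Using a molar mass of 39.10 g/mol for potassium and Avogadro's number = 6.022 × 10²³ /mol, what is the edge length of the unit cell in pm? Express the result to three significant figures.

With Z = 2 atoms per BCC cell, a³ = Z·M/(N_A·ρ) = 2 × 39.10 / (6.022 × 10²³ × 0.8520 g/cm³) = 1.524 × 10^-22 cm³.
a = (1.524 × 10^-22)^(1/3) = 5.342 × 10^-8 cm = 534 pm.

534 pm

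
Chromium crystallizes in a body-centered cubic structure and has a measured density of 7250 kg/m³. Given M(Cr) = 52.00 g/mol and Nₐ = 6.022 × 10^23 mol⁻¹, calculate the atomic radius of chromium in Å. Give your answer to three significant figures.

For a BCC cell (Z = 2), a³ = Z·M/(N_A·ρ) = 2 × 52.00 / (6.022 × 10²³ × 7.250) = 2.382 × 10^-23 cm³, so a = 2.877 × 10^-8 cm = 2.877 Å.
Atoms touch along the body diagonal, so √3·a = 4r, so r = 0.4330 × a = 1.25 Å.

1.25 Å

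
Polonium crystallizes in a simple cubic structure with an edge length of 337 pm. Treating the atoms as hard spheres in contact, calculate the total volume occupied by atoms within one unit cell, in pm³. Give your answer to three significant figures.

In a simple cubic lattice atoms touch along the cell edge, so a = 2r, so r = 0.5000a = 168.5 pm.
V_atoms = Z × (4/3)πr³ = 1 × (4/3)π × (168.5)³ = 2.00 × 10^7 pm³.

2.00 × 10^7 pm³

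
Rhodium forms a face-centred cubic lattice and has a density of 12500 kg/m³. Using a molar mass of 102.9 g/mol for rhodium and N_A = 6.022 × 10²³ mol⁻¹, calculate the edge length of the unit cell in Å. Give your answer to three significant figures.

3.80 Å

With Z = 4 atoms per FCC cell, a³ = Z·M/(N_A·ρ) = 4 × 102.9 / (6.022 × 10²³ × 12.50 g/cm³) = 5.468 × 10^-23 cm³.
a = (5.468 × 10^-23)^(1/3) = 3.796 × 10^-8 cm = 3.80 Å.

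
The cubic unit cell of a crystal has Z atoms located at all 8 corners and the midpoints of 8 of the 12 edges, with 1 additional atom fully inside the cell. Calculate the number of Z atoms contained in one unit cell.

4

Corner atoms are shared by 8 cells (1/8 each), edge atoms by 4 (1/4 each), interior atoms are unshared.
Net atoms = 8 × 1/8 + 8 × 1/4 + 1 = 1 + 2 + 1 = 4.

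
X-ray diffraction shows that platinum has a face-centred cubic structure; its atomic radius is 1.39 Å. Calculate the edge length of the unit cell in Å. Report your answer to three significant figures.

3.93 Å

In an FCC lattice, atoms touch along the face diagonal, so √2·a = 4r.
a = 4r/√2 = 4 × 1.39 / 1.4142 = 3.93 Å.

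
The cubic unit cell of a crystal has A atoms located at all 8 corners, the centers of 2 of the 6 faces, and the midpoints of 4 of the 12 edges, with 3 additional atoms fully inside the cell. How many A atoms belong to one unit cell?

Corner atoms are shared by 8 cells (1/8 each), face atoms by 2 (1/2 each), edge atoms by 4 (1/4 each), interior atoms are unshared.
Net atoms = 8 × 1/8 + 2 × 1/2 + 4 × 1/4 + 3 = 1 + 1 + 1 + 3 = 6.

6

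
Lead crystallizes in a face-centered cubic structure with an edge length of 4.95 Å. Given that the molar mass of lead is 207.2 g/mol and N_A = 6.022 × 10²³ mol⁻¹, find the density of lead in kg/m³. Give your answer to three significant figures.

11300 kg/m³

An FCC unit cell contains Z = 4 atoms.
Cell volume: a³ = (4.95 Å)³ = (4.950 × 10^-8 cm)³ = 1.213 × 10^-22 cm³.
ρ = Z·M/(N_A·a³) = 4 × 207.2 / (6.022 × 10²³ × 1.213 × 10^-22) = 11.35 g/cm³ = 11300 kg/m³.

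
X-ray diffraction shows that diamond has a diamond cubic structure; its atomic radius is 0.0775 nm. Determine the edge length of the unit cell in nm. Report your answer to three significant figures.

0.358 nm

In a diamond cubic lattice, nearest neighbors lie along the body diagonal with √3·a = 8r.
a = 8r/√3 = 8 × 0.0775 / 1.7321 = 0.358 nm.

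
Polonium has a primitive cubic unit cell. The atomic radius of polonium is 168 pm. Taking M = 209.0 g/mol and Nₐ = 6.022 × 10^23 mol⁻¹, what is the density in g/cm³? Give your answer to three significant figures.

In a simple cubic lattice, atoms touch along the cell edge, so a = 2r, giving a = 336.0 pm = 3.360 × 10^-8 cm.
With Z = 1, ρ = Z·M/(N_A·a³) = 1 × 209.0 / (6.022 × 10²³ × 3.793 × 10^-23) = 9.149 g/cm³.

9.15 g/cm³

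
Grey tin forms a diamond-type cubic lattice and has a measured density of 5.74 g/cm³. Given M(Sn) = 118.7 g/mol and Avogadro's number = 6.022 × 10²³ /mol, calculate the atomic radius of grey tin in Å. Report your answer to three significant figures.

For a diamond cubic cell (Z = 8), a³ = Z·M/(N_A·ρ) = 8 × 118.7 / (6.022 × 10²³ × 5.740) = 2.747 × 10^-22 cm³, so a = 6.501 × 10^-8 cm = 6.501 Å.
Nearest neighbors lie along the body diagonal with √3·a = 8r, so r = 0.2165 × a = 1.41 Å.

1.41 Å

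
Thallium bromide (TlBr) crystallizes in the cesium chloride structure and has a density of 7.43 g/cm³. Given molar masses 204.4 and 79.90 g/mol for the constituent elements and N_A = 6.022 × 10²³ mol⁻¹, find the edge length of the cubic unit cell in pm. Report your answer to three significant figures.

399 pm

M(TlBr) = 284.3 g/mol; Z = 1 formula unit per cell.
a³ = Z·M/(N_A·ρ) = 1 × 284.3 / (6.022 × 10²³ × 7.43) = 6.354 × 10^-23 cm³, so a = 3.990 × 10^-8 cm = 399 pm.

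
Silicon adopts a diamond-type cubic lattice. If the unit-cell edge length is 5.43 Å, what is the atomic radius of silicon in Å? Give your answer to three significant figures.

1.18 Å

In a diamond cubic lattice, nearest neighbors lie along the body diagonal with √3·a = 8r.
r = √3·a/8 = 1.7321 × 5.43 / 8 = 1.18 Å.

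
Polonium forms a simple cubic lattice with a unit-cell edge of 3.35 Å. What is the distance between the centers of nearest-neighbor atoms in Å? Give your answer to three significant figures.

3.35 Å

In a simple cubic structure, atoms touch along the cell edge, so a = 2r; the nearest-neighbor distance equals 2r = 1.000·a.
d = 1.000 × 3.35 = 3.35 Å.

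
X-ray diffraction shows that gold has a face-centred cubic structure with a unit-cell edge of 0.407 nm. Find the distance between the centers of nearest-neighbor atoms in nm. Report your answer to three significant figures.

In an FCC structure, atoms touch along the face diagonal, so √2·a = 4r; the nearest-neighbor distance equals 2r = 0.7071·a.
d = 0.7071 × 0.407 = 0.288 nm.

0.288 nm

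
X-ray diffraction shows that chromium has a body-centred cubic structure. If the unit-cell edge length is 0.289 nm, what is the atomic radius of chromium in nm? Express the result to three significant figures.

In a BCC lattice, atoms touch along the body diagonal, so √3·a = 4r.
r = √3·a/4 = 1.7321 × 0.289 / 4 = 0.125 nm.

0.125 nm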